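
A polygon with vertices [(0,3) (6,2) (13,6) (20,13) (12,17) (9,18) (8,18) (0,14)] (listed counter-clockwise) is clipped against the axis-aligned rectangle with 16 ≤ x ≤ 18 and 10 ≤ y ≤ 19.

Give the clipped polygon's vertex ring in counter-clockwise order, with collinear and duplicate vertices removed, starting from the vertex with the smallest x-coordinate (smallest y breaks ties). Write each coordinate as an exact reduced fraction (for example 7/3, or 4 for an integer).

Clipped polygon: [(16,10) (17,10) (18,11) (18,14) (16,15)]

1. After x ≥ 16: [(16,9) (20,13) (16,15)]
2. After x ≤ 18: [(16,9) (18,11) (18,14) (16,15)]
3. After y ≥ 10: [(16,10) (17,10) (18,11) (18,14) (16,15)]
4. After y ≤ 19: [(16,10) (17,10) (18,11) (18,14) (16,15)]
5. Canonical ring: [(16,10) (17,10) (18,11) (18,14) (16,15)]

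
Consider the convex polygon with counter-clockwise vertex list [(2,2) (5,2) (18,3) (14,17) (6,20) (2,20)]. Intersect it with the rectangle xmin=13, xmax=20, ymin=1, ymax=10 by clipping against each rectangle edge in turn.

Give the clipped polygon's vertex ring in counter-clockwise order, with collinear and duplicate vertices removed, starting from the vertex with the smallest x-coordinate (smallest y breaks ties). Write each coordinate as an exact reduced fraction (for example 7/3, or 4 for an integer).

Clipped polygon: [(13,34/13) (18,3) (16,10) (13,10)]

1. After x ≥ 13: [(13,34/13) (18,3) (14,17) (13,139/8)]
2. After x ≤ 20: [(13,34/13) (18,3) (14,17) (13,139/8)]
3. After y ≥ 1: [(13,34/13) (18,3) (14,17) (13,139/8)]
4. After y ≤ 10: [(13,10) (13,34/13) (18,3) (16,10)]
5. Canonical ring: [(13,34/13) (18,3) (16,10) (13,10)]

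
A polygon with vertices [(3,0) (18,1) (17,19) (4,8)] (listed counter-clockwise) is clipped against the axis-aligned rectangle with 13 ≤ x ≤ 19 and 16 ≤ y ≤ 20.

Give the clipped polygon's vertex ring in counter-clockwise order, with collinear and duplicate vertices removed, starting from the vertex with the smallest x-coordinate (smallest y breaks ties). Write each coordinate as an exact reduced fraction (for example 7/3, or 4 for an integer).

1. After x ≥ 13: [(13,2/3) (18,1) (17,19) (13,203/13)]
2. After x ≤ 19: [(13,2/3) (18,1) (17,19) (13,203/13)]
3. After y ≥ 16: [(103/6,16) (17,19) (148/11,16)]
4. After y ≤ 20: [(103/6,16) (17,19) (148/11,16)]
5. Canonical ring: [(148/11,16) (103/6,16) (17,19)]

Clipped polygon: [(148/11,16) (103/6,16) (17,19)]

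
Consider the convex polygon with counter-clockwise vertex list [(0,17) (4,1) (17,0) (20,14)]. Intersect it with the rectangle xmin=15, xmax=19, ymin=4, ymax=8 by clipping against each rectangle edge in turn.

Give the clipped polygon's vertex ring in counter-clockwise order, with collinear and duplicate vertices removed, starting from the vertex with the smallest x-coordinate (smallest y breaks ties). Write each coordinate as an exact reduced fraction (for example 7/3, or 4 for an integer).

1. After x ≥ 15: [(15,59/4) (15,2/13) (17,0) (20,14)]
2. After x ≤ 19: [(19,283/20) (15,59/4) (15,2/13) (17,0) (19,28/3)]
3. After y ≥ 4: [(19,283/20) (15,59/4) (15,4) (125/7,4) (19,28/3)]
4. After y ≤ 8: [(15,8) (15,4) (125/7,4) (131/7,8)]
5. Canonical ring: [(15,4) (125/7,4) (131/7,8) (15,8)]

Clipped polygon: [(15,4) (125/7,4) (131/7,8) (15,8)]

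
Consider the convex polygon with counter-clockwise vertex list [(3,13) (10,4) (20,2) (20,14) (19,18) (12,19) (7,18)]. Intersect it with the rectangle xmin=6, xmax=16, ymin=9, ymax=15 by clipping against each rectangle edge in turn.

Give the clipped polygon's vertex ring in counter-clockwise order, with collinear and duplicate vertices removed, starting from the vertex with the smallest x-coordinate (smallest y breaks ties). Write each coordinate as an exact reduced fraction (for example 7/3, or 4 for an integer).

1. After x ≥ 6: [(6,67/4) (6,64/7) (10,4) (20,2) (20,14) (19,18) (12,19) (7,18)]
2. After x ≤ 16: [(6,67/4) (6,64/7) (10,4) (16,14/5) (16,129/7) (12,19) (7,18)]
3. After y ≥ 9: [(6,67/4) (6,64/7) (55/9,9) (16,9) (16,129/7) (12,19) (7,18)]
4. After y ≤ 15: [(6,15) (6,64/7) (55/9,9) (16,9) (16,15)]
5. Canonical ring: [(6,64/7) (55/9,9) (16,9) (16,15) (6,15)]

Clipped polygon: [(6,64/7) (55/9,9) (16,9) (16,15) (6,15)]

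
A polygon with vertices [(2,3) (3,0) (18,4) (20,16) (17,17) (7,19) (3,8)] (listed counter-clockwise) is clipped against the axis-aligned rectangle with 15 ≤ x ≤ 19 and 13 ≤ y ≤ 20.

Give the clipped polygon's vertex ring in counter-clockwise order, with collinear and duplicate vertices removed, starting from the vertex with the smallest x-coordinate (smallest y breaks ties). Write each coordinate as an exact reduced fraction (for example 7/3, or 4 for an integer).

1. After x ≥ 15: [(15,16/5) (18,4) (20,16) (17,17) (15,87/5)]
2. After x ≤ 19: [(15,16/5) (18,4) (19,10) (19,49/3) (17,17) (15,87/5)]
3. After y ≥ 13: [(15,13) (19,13) (19,49/3) (17,17) (15,87/5)]
4. After y ≤ 20: [(15,13) (19,13) (19,49/3) (17,17) (15,87/5)]
5. Canonical ring: [(15,13) (19,13) (19,49/3) (17,17) (15,87/5)]

Clipped polygon: [(15,13) (19,13) (19,49/3) (17,17) (15,87/5)]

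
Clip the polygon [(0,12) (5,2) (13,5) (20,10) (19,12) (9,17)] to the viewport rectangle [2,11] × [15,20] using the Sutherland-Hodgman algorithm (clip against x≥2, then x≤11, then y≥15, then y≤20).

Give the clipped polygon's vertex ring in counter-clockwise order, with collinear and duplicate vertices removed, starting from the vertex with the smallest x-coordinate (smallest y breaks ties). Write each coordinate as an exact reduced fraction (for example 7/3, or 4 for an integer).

1. After x ≥ 2: [(2,118/9) (2,8) (5,2) (13,5) (20,10) (19,12) (9,17)]
2. After x ≤ 11: [(2,118/9) (2,8) (5,2) (11,17/4) (11,16) (9,17)]
3. After y ≥ 15: [(27/5,15) (11,15) (11,16) (9,17)]
4. After y ≤ 20: [(27/5,15) (11,15) (11,16) (9,17)]
5. Canonical ring: [(27/5,15) (11,15) (11,16) (9,17)]

Clipped polygon: [(27/5,15) (11,15) (11,16) (9,17)]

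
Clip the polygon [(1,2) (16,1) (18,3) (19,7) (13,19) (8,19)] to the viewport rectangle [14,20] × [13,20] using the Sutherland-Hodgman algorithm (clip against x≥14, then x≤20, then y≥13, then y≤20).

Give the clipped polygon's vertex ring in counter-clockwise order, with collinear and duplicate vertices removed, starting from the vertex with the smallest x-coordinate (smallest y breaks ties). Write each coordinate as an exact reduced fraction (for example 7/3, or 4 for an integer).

1. After x ≥ 14: [(14,17/15) (16,1) (18,3) (19,7) (14,17)]
2. After x ≤ 20: [(14,17/15) (16,1) (18,3) (19,7) (14,17)]
3. After y ≥ 13: [(14,13) (16,13) (14,17)]
4. After y ≤ 20: [(14,13) (16,13) (14,17)]
5. Canonical ring: [(14,13) (16,13) (14,17)]

Clipped polygon: [(14,13) (16,13) (14,17)]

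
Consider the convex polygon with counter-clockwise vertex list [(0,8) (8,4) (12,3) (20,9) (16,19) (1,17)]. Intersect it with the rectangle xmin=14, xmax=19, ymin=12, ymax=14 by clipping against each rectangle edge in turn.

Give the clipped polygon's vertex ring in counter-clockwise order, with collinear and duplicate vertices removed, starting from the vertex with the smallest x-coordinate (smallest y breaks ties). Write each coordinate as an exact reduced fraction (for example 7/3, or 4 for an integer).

1. After x ≥ 14: [(14,9/2) (20,9) (16,19) (14,281/15)]
2. After x ≤ 19: [(14,9/2) (19,33/4) (19,23/2) (16,19) (14,281/15)]
3. After y ≥ 12: [(14,12) (94/5,12) (16,19) (14,281/15)]
4. After y ≤ 14: [(14,14) (14,12) (94/5,12) (18,14)]
5. Canonical ring: [(14,12) (94/5,12) (18,14) (14,14)]

Clipped polygon: [(14,12) (94/5,12) (18,14) (14,14)]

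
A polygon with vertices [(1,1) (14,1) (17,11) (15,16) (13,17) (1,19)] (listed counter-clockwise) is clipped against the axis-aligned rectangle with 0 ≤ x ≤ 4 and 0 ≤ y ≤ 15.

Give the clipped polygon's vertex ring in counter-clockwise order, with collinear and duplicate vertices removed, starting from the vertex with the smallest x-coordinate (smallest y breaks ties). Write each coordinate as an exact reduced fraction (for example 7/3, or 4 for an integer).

1. After x ≥ 0: [(1,1) (14,1) (17,11) (15,16) (13,17) (1,19)]
2. After x ≤ 4: [(1,1) (4,1) (4,37/2) (1,19)]
3. After y ≥ 0: [(1,1) (4,1) (4,37/2) (1,19)]
4. After y ≤ 15: [(1,15) (1,1) (4,1) (4,15)]
5. Canonical ring: [(1,1) (4,1) (4,15) (1,15)]

Clipped polygon: [(1,1) (4,1) (4,15) (1,15)]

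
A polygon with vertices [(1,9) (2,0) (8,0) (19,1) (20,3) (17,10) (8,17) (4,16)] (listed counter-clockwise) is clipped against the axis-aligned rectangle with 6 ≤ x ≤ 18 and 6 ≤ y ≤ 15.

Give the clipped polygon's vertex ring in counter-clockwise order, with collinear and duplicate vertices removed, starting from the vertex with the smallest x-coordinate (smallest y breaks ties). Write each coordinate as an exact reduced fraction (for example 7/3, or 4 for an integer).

Clipped polygon: [(6,6) (18,6) (18,23/3) (17,10) (74/7,15) (6,15)]

1. After x ≥ 6: [(6,0) (8,0) (19,1) (20,3) (17,10) (8,17) (6,33/2)]
2. After x ≤ 18: [(6,0) (8,0) (18,10/11) (18,23/3) (17,10) (8,17) (6,33/2)]
3. After y ≥ 6: [(6,6) (18,6) (18,23/3) (17,10) (8,17) (6,33/2)]
4. After y ≤ 15: [(6,15) (6,6) (18,6) (18,23/3) (17,10) (74/7,15)]
5. Canonical ring: [(6,6) (18,6) (18,23/3) (17,10) (74/7,15) (6,15)]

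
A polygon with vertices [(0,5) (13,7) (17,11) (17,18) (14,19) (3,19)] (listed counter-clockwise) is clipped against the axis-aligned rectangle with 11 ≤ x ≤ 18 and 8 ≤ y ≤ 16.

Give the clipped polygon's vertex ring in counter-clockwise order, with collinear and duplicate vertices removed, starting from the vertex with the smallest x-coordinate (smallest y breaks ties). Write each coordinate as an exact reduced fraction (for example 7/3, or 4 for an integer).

Clipped polygon: [(11,8) (14,8) (17,11) (17,16) (11,16)]

1. After x ≥ 11: [(11,87/13) (13,7) (17,11) (17,18) (14,19) (11,19)]
2. After x ≤ 18: [(11,87/13) (13,7) (17,11) (17,18) (14,19) (11,19)]
3. After y ≥ 8: [(11,8) (14,8) (17,11) (17,18) (14,19) (11,19)]
4. After y ≤ 16: [(11,16) (11,8) (14,8) (17,11) (17,16)]
5. Canonical ring: [(11,8) (14,8) (17,11) (17,16) (11,16)]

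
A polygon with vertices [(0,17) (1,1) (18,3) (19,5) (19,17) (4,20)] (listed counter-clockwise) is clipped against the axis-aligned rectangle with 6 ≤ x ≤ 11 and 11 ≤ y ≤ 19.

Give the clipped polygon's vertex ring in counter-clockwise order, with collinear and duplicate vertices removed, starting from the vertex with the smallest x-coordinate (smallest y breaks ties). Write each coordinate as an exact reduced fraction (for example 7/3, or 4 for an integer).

Clipped polygon: [(6,11) (11,11) (11,93/5) (9,19) (6,19)]

1. After x ≥ 6: [(6,27/17) (18,3) (19,5) (19,17) (6,98/5)]
2. After x ≤ 11: [(6,27/17) (11,37/17) (11,93/5) (6,98/5)]
3. After y ≥ 11: [(6,11) (11,11) (11,93/5) (6,98/5)]
4. After y ≤ 19: [(6,19) (6,11) (11,11) (11,93/5) (9,19)]
5. Canonical ring: [(6,11) (11,11) (11,93/5) (9,19) (6,19)]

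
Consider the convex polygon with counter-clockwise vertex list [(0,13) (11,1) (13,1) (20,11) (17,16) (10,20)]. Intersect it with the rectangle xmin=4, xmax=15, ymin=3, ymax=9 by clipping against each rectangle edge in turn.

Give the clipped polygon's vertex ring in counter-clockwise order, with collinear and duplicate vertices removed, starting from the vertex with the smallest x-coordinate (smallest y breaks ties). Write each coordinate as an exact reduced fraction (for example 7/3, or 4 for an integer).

Clipped polygon: [(4,95/11) (55/6,3) (72/5,3) (15,27/7) (15,9) (4,9)]

1. After x ≥ 4: [(4,79/5) (4,95/11) (11,1) (13,1) (20,11) (17,16) (10,20)]
2. After x ≤ 15: [(4,79/5) (4,95/11) (11,1) (13,1) (15,27/7) (15,120/7) (10,20)]
3. After y ≥ 3: [(4,79/5) (4,95/11) (55/6,3) (72/5,3) (15,27/7) (15,120/7) (10,20)]
4. After y ≤ 9: [(4,9) (4,95/11) (55/6,3) (72/5,3) (15,27/7) (15,9)]
5. Canonical ring: [(4,95/11) (55/6,3) (72/5,3) (15,27/7) (15,9) (4,9)]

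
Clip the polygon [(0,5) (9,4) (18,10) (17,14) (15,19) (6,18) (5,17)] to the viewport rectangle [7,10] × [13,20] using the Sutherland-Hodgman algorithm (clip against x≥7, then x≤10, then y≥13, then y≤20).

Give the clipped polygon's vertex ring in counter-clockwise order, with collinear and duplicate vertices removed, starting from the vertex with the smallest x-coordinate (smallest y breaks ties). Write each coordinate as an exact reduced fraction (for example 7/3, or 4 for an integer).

Clipped polygon: [(7,13) (10,13) (10,166/9) (7,163/9)]

1. After x ≥ 7: [(7,38/9) (9,4) (18,10) (17,14) (15,19) (7,163/9)]
2. After x ≤ 10: [(7,38/9) (9,4) (10,14/3) (10,166/9) (7,163/9)]
3. After y ≥ 13: [(7,13) (10,13) (10,166/9) (7,163/9)]
4. After y ≤ 20: [(7,13) (10,13) (10,166/9) (7,163/9)]
5. Canonical ring: [(7,13) (10,13) (10,166/9) (7,163/9)]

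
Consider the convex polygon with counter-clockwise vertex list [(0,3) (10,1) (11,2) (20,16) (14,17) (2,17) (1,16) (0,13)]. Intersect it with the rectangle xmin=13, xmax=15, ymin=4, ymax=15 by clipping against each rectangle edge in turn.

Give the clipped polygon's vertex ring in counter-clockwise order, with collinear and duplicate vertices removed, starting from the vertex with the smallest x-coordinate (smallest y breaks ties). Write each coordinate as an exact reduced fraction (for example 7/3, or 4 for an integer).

1. After x ≥ 13: [(13,46/9) (20,16) (14,17) (13,17)]
2. After x ≤ 15: [(13,46/9) (15,74/9) (15,101/6) (14,17) (13,17)]
3. After y ≥ 4: [(13,46/9) (15,74/9) (15,101/6) (14,17) (13,17)]
4. After y ≤ 15: [(13,15) (13,46/9) (15,74/9) (15,15)]
5. Canonical ring: [(13,46/9) (15,74/9) (15,15) (13,15)]

Clipped polygon: [(13,46/9) (15,74/9) (15,15) (13,15)]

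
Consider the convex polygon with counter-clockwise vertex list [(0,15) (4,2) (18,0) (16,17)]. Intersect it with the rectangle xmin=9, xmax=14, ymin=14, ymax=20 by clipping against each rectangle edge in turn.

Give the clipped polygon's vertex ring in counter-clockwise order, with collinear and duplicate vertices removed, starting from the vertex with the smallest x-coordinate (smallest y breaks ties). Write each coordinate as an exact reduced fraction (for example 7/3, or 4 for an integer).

1. After x ≥ 9: [(9,129/8) (9,9/7) (18,0) (16,17)]
2. After x ≤ 14: [(14,67/4) (9,129/8) (9,9/7) (14,4/7)]
3. After y ≥ 14: [(14,14) (14,67/4) (9,129/8) (9,14)]
4. After y ≤ 20: [(14,14) (14,67/4) (9,129/8) (9,14)]
5. Canonical ring: [(9,14) (14,14) (14,67/4) (9,129/8)]

Clipped polygon: [(9,14) (14,14) (14,67/4) (9,129/8)]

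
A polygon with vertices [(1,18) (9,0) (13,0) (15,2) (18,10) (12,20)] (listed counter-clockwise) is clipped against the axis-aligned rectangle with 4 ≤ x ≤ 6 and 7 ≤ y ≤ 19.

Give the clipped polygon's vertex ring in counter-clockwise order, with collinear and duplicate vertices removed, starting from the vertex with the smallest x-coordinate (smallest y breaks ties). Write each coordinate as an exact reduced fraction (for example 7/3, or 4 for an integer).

1. After x ≥ 4: [(4,204/11) (4,45/4) (9,0) (13,0) (15,2) (18,10) (12,20)]
2. After x ≤ 6: [(6,208/11) (4,204/11) (4,45/4) (6,27/4)]
3. After y ≥ 7: [(6,7) (6,208/11) (4,204/11) (4,45/4) (53/9,7)]
4. After y ≤ 19: [(6,7) (6,208/11) (4,204/11) (4,45/4) (53/9,7)]
5. Canonical ring: [(4,45/4) (53/9,7) (6,7) (6,208/11) (4,204/11)]

Clipped polygon: [(4,45/4) (53/9,7) (6,7) (6,208/11) (4,204/11)]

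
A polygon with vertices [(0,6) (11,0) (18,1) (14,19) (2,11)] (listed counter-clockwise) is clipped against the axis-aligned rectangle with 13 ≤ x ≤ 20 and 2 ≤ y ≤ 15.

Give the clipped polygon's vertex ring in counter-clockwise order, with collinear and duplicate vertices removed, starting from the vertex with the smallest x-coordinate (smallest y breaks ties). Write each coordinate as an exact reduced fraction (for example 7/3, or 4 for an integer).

Clipped polygon: [(13,2) (160/9,2) (134/9,15) (13,15)]

1. After x ≥ 13: [(13,2/7) (18,1) (14,19) (13,55/3)]
2. After x ≤ 20: [(13,2/7) (18,1) (14,19) (13,55/3)]
3. After y ≥ 2: [(13,2) (160/9,2) (14,19) (13,55/3)]
4. After y ≤ 15: [(13,15) (13,2) (160/9,2) (134/9,15)]
5. Canonical ring: [(13,2) (160/9,2) (134/9,15) (13,15)]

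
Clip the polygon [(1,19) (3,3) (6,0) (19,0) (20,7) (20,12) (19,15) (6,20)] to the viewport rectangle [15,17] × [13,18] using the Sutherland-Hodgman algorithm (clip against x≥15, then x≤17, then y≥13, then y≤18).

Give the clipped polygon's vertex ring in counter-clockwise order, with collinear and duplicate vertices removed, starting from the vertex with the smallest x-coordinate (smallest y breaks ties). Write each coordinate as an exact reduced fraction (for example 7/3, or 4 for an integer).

1. After x ≥ 15: [(15,0) (19,0) (20,7) (20,12) (19,15) (15,215/13)]
2. After x ≤ 17: [(15,0) (17,0) (17,205/13) (15,215/13)]
3. After y ≥ 13: [(15,13) (17,13) (17,205/13) (15,215/13)]
4. After y ≤ 18: [(15,13) (17,13) (17,205/13) (15,215/13)]
5. Canonical ring: [(15,13) (17,13) (17,205/13) (15,215/13)]

Clipped polygon: [(15,13) (17,13) (17,205/13) (15,215/13)]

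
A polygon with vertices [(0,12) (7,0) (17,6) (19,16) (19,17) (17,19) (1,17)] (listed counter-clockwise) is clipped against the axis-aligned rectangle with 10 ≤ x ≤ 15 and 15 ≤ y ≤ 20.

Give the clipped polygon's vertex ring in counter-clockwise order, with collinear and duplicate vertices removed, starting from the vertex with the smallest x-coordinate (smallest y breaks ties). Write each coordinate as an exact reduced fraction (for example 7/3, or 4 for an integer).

Clipped polygon: [(10,15) (15,15) (15,75/4) (10,145/8)]

1. After x ≥ 10: [(10,9/5) (17,6) (19,16) (19,17) (17,19) (10,145/8)]
2. After x ≤ 15: [(10,9/5) (15,24/5) (15,75/4) (10,145/8)]
3. After y ≥ 15: [(10,15) (15,15) (15,75/4) (10,145/8)]
4. After y ≤ 20: [(10,15) (15,15) (15,75/4) (10,145/8)]
5. Canonical ring: [(10,15) (15,15) (15,75/4) (10,145/8)]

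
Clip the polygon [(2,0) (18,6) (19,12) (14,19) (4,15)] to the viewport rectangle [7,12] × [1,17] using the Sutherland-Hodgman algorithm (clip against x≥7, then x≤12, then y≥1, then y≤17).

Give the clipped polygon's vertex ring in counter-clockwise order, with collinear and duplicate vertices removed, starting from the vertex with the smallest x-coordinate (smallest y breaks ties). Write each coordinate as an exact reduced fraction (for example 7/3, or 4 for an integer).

Clipped polygon: [(7,15/8) (12,15/4) (12,17) (9,17) (7,81/5)]

1. After x ≥ 7: [(7,15/8) (18,6) (19,12) (14,19) (7,81/5)]
2. After x ≤ 12: [(7,15/8) (12,15/4) (12,91/5) (7,81/5)]
3. After y ≥ 1: [(7,15/8) (12,15/4) (12,91/5) (7,81/5)]
4. After y ≤ 17: [(7,15/8) (12,15/4) (12,17) (9,17) (7,81/5)]
5. Canonical ring: [(7,15/8) (12,15/4) (12,17) (9,17) (7,81/5)]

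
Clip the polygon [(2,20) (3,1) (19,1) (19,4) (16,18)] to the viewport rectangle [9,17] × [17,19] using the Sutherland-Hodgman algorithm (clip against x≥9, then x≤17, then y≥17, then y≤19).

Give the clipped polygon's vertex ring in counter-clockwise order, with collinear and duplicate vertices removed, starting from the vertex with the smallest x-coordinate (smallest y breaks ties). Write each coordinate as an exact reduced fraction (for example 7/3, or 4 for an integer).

Clipped polygon: [(9,17) (227/14,17) (16,18) (9,19)]

1. After x ≥ 9: [(9,19) (9,1) (19,1) (19,4) (16,18)]
2. After x ≤ 17: [(9,19) (9,1) (17,1) (17,40/3) (16,18)]
3. After y ≥ 17: [(9,19) (9,17) (227/14,17) (16,18)]
4. After y ≤ 19: [(9,19) (9,17) (227/14,17) (16,18)]
5. Canonical ring: [(9,17) (227/14,17) (16,18) (9,19)]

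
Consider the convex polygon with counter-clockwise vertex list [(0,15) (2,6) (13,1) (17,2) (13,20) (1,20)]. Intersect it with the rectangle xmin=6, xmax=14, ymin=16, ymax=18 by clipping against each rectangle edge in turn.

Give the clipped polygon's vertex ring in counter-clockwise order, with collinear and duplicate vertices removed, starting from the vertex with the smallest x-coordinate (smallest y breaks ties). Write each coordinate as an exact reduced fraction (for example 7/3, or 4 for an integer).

Clipped polygon: [(6,16) (125/9,16) (121/9,18) (6,18)]

1. After x ≥ 6: [(6,46/11) (13,1) (17,2) (13,20) (6,20)]
2. After x ≤ 14: [(6,46/11) (13,1) (14,5/4) (14,31/2) (13,20) (6,20)]
3. After y ≥ 16: [(6,16) (125/9,16) (13,20) (6,20)]
4. After y ≤ 18: [(6,18) (6,16) (125/9,16) (121/9,18)]
5. Canonical ring: [(6,16) (125/9,16) (121/9,18) (6,18)]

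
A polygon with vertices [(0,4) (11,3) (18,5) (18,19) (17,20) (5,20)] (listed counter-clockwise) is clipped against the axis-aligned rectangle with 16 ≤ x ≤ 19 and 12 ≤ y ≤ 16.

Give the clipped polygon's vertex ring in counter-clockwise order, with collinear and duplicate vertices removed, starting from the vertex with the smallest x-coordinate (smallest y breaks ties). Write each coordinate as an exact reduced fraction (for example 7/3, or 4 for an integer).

Clipped polygon: [(16,12) (18,12) (18,16) (16,16)]

1. After x ≥ 16: [(16,31/7) (18,5) (18,19) (17,20) (16,20)]
2. After x ≤ 19: [(16,31/7) (18,5) (18,19) (17,20) (16,20)]
3. After y ≥ 12: [(16,12) (18,12) (18,19) (17,20) (16,20)]
4. After y ≤ 16: [(16,16) (16,12) (18,12) (18,16)]
5. Canonical ring: [(16,12) (18,12) (18,16) (16,16)]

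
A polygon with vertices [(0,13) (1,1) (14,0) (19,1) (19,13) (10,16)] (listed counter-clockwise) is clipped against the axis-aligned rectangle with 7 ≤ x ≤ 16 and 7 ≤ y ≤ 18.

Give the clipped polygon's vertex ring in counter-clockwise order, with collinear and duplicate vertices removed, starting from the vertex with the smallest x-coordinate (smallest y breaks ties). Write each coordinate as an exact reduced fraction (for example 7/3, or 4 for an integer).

Clipped polygon: [(7,7) (16,7) (16,14) (10,16) (7,151/10)]

1. After x ≥ 7: [(7,151/10) (7,7/13) (14,0) (19,1) (19,13) (10,16)]
2. After x ≤ 16: [(7,151/10) (7,7/13) (14,0) (16,2/5) (16,14) (10,16)]
3. After y ≥ 7: [(7,151/10) (7,7) (16,7) (16,14) (10,16)]
4. After y ≤ 18: [(7,151/10) (7,7) (16,7) (16,14) (10,16)]
5. Canonical ring: [(7,7) (16,7) (16,14) (10,16) (7,151/10)]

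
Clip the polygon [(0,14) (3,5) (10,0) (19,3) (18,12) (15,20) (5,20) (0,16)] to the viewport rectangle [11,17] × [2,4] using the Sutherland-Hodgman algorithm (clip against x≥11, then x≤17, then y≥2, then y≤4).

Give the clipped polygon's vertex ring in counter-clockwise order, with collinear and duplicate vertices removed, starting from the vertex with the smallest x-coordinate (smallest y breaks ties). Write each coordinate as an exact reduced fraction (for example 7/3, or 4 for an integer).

Clipped polygon: [(11,2) (16,2) (17,7/3) (17,4) (11,4)]

1. After x ≥ 11: [(11,1/3) (19,3) (18,12) (15,20) (11,20)]
2. After x ≤ 17: [(11,1/3) (17,7/3) (17,44/3) (15,20) (11,20)]
3. After y ≥ 2: [(11,2) (16,2) (17,7/3) (17,44/3) (15,20) (11,20)]
4. After y ≤ 4: [(11,4) (11,2) (16,2) (17,7/3) (17,4)]
5. Canonical ring: [(11,2) (16,2) (17,7/3) (17,4) (11,4)]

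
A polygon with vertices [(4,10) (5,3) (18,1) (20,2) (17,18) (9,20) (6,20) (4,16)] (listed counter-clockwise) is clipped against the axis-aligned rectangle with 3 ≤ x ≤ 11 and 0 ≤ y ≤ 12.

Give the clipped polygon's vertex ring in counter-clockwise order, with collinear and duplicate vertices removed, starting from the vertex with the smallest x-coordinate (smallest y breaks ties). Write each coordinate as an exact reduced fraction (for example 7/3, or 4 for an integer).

1. After x ≥ 3: [(4,10) (5,3) (18,1) (20,2) (17,18) (9,20) (6,20) (4,16)]
2. After x ≤ 11: [(4,10) (5,3) (11,27/13) (11,39/2) (9,20) (6,20) (4,16)]
3. After y ≥ 0: [(4,10) (5,3) (11,27/13) (11,39/2) (9,20) (6,20) (4,16)]
4. After y ≤ 12: [(4,12) (4,10) (5,3) (11,27/13) (11,12)]
5. Canonical ring: [(4,10) (5,3) (11,27/13) (11,12) (4,12)]

Clipped polygon: [(4,10) (5,3) (11,27/13) (11,12) (4,12)]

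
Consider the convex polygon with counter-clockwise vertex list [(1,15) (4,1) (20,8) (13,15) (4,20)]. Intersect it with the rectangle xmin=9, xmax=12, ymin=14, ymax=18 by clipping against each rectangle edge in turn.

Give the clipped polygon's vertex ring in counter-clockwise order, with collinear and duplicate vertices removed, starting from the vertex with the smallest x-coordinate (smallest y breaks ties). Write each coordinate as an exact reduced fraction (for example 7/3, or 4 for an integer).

1. After x ≥ 9: [(9,51/16) (20,8) (13,15) (9,155/9)]
2. After x ≤ 12: [(9,51/16) (12,9/2) (12,140/9) (9,155/9)]
3. After y ≥ 14: [(9,14) (12,14) (12,140/9) (9,155/9)]
4. After y ≤ 18: [(9,14) (12,14) (12,140/9) (9,155/9)]
5. Canonical ring: [(9,14) (12,14) (12,140/9) (9,155/9)]

Clipped polygon: [(9,14) (12,14) (12,140/9) (9,155/9)]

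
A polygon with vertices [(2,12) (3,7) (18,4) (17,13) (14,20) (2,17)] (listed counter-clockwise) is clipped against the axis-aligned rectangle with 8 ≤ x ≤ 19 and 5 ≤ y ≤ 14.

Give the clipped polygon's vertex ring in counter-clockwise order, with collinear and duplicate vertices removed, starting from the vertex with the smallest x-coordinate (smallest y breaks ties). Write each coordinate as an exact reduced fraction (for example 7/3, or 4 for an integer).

1. After x ≥ 8: [(8,6) (18,4) (17,13) (14,20) (8,37/2)]
2. After x ≤ 19: [(8,6) (18,4) (17,13) (14,20) (8,37/2)]
3. After y ≥ 5: [(8,6) (13,5) (161/9,5) (17,13) (14,20) (8,37/2)]
4. After y ≤ 14: [(8,14) (8,6) (13,5) (161/9,5) (17,13) (116/7,14)]
5. Canonical ring: [(8,6) (13,5) (161/9,5) (17,13) (116/7,14) (8,14)]

Clipped polygon: [(8,6) (13,5) (161/9,5) (17,13) (116/7,14) (8,14)]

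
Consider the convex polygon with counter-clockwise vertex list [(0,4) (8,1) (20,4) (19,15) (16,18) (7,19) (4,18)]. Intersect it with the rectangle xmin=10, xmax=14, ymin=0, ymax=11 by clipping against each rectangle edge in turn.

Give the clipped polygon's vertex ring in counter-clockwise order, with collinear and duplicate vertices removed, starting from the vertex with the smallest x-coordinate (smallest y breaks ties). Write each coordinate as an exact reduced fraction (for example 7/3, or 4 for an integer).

Clipped polygon: [(10,3/2) (14,5/2) (14,11) (10,11)]

1. After x ≥ 10: [(10,3/2) (20,4) (19,15) (16,18) (10,56/3)]
2. After x ≤ 14: [(10,3/2) (14,5/2) (14,164/9) (10,56/3)]
3. After y ≥ 0: [(10,3/2) (14,5/2) (14,164/9) (10,56/3)]
4. After y ≤ 11: [(10,11) (10,3/2) (14,5/2) (14,11)]
5. Canonical ring: [(10,3/2) (14,5/2) (14,11) (10,11)]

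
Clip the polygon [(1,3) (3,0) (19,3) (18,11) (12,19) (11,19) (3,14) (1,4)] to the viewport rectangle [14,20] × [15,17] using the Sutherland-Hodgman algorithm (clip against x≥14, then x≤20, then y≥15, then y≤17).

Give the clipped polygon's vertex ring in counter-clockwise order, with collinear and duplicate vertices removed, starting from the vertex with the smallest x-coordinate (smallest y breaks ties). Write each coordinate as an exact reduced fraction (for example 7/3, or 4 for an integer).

1. After x ≥ 14: [(14,33/16) (19,3) (18,11) (14,49/3)]
2. After x ≤ 20: [(14,33/16) (19,3) (18,11) (14,49/3)]
3. After y ≥ 15: [(14,15) (15,15) (14,49/3)]
4. After y ≤ 17: [(14,15) (15,15) (14,49/3)]
5. Canonical ring: [(14,15) (15,15) (14,49/3)]

Clipped polygon: [(14,15) (15,15) (14,49/3)]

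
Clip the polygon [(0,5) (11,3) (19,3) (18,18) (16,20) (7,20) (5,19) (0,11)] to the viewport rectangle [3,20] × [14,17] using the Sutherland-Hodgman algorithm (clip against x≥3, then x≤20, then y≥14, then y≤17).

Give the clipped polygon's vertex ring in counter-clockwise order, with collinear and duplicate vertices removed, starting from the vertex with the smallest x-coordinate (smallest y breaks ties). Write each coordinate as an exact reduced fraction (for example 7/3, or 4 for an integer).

1. After x ≥ 3: [(3,49/11) (11,3) (19,3) (18,18) (16,20) (7,20) (5,19) (3,79/5)]
2. After x ≤ 20: [(3,49/11) (11,3) (19,3) (18,18) (16,20) (7,20) (5,19) (3,79/5)]
3. After y ≥ 14: [(3,14) (274/15,14) (18,18) (16,20) (7,20) (5,19) (3,79/5)]
4. After y ≤ 17: [(3,14) (274/15,14) (271/15,17) (15/4,17) (3,79/5)]
5. Canonical ring: [(3,14) (274/15,14) (271/15,17) (15/4,17) (3,79/5)]

Clipped polygon: [(3,14) (274/15,14) (271/15,17) (15/4,17) (3,79/5)]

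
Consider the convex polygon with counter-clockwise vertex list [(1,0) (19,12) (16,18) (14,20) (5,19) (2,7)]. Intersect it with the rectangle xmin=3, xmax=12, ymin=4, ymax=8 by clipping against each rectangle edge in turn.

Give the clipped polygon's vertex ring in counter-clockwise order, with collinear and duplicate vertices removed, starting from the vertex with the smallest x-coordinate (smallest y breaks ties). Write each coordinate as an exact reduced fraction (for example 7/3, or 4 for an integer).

Clipped polygon: [(3,4) (7,4) (12,22/3) (12,8) (3,8)]

1. After x ≥ 3: [(3,4/3) (19,12) (16,18) (14,20) (5,19) (3,11)]
2. After x ≤ 12: [(3,4/3) (12,22/3) (12,178/9) (5,19) (3,11)]
3. After y ≥ 4: [(3,4) (7,4) (12,22/3) (12,178/9) (5,19) (3,11)]
4. After y ≤ 8: [(3,8) (3,4) (7,4) (12,22/3) (12,8)]
5. Canonical ring: [(3,4) (7,4) (12,22/3) (12,8) (3,8)]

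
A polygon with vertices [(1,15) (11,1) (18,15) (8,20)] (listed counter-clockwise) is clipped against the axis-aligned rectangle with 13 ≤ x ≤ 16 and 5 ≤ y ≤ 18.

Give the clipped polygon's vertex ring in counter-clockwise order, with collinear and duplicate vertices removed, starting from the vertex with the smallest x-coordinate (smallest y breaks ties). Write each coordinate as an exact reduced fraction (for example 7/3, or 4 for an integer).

1. After x ≥ 13: [(13,5) (18,15) (13,35/2)]
2. After x ≤ 16: [(13,5) (16,11) (16,16) (13,35/2)]
3. After y ≥ 5: [(13,5) (16,11) (16,16) (13,35/2)]
4. After y ≤ 18: [(13,5) (16,11) (16,16) (13,35/2)]
5. Canonical ring: [(13,5) (16,11) (16,16) (13,35/2)]

Clipped polygon: [(13,5) (16,11) (16,16) (13,35/2)]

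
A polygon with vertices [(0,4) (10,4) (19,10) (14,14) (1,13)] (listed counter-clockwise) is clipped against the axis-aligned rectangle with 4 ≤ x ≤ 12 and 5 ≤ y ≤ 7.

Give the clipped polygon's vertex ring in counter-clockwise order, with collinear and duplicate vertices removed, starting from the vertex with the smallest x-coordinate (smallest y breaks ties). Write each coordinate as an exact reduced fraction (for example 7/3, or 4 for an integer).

1. After x ≥ 4: [(4,4) (10,4) (19,10) (14,14) (4,172/13)]
2. After x ≤ 12: [(4,4) (10,4) (12,16/3) (12,180/13) (4,172/13)]
3. After y ≥ 5: [(4,5) (23/2,5) (12,16/3) (12,180/13) (4,172/13)]
4. After y ≤ 7: [(4,7) (4,5) (23/2,5) (12,16/3) (12,7)]
5. Canonical ring: [(4,5) (23/2,5) (12,16/3) (12,7) (4,7)]

Clipped polygon: [(4,5) (23/2,5) (12,16/3) (12,7) (4,7)]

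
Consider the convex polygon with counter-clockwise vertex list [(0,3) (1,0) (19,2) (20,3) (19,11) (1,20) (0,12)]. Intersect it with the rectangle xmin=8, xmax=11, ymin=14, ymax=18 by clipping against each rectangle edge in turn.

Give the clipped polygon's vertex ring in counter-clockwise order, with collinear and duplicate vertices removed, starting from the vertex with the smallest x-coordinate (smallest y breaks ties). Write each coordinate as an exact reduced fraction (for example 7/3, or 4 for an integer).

1. After x ≥ 8: [(8,7/9) (19,2) (20,3) (19,11) (8,33/2)]
2. After x ≤ 11: [(8,7/9) (11,10/9) (11,15) (8,33/2)]
3. After y ≥ 14: [(8,14) (11,14) (11,15) (8,33/2)]
4. After y ≤ 18: [(8,14) (11,14) (11,15) (8,33/2)]
5. Canonical ring: [(8,14) (11,14) (11,15) (8,33/2)]

Clipped polygon: [(8,14) (11,14) (11,15) (8,33/2)]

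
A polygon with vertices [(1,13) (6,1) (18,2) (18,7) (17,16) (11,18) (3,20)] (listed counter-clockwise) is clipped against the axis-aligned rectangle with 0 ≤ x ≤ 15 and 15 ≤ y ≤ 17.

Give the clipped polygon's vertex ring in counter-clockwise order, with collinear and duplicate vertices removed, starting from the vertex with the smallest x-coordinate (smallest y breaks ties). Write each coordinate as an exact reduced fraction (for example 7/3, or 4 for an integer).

1. After x ≥ 0: [(1,13) (6,1) (18,2) (18,7) (17,16) (11,18) (3,20)]
2. After x ≤ 15: [(1,13) (6,1) (15,7/4) (15,50/3) (11,18) (3,20)]
3. After y ≥ 15: [(11/7,15) (15,15) (15,50/3) (11,18) (3,20)]
4. After y ≤ 17: [(15/7,17) (11/7,15) (15,15) (15,50/3) (14,17)]
5. Canonical ring: [(11/7,15) (15,15) (15,50/3) (14,17) (15/7,17)]

Clipped polygon: [(11/7,15) (15,15) (15,50/3) (14,17) (15/7,17)]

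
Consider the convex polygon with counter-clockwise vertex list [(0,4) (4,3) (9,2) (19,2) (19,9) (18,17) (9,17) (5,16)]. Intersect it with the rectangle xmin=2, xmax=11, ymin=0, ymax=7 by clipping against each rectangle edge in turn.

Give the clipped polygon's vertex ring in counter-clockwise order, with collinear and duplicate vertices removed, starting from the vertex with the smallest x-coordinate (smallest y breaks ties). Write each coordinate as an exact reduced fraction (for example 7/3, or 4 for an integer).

1. After x ≥ 2: [(2,44/5) (2,7/2) (4,3) (9,2) (19,2) (19,9) (18,17) (9,17) (5,16)]
2. After x ≤ 11: [(2,44/5) (2,7/2) (4,3) (9,2) (11,2) (11,17) (9,17) (5,16)]
3. After y ≥ 0: [(2,44/5) (2,7/2) (4,3) (9,2) (11,2) (11,17) (9,17) (5,16)]
4. After y ≤ 7: [(2,7) (2,7/2) (4,3) (9,2) (11,2) (11,7)]
5. Canonical ring: [(2,7/2) (4,3) (9,2) (11,2) (11,7) (2,7)]

Clipped polygon: [(2,7/2) (4,3) (9,2) (11,2) (11,7) (2,7)]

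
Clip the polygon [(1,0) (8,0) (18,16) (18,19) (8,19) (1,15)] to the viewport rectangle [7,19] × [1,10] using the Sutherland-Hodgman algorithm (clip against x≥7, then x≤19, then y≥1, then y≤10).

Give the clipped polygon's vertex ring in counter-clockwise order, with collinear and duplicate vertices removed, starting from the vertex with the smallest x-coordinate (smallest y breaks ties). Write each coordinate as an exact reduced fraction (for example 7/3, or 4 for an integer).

Clipped polygon: [(7,1) (69/8,1) (57/4,10) (7,10)]

1. After x ≥ 7: [(7,0) (8,0) (18,16) (18,19) (8,19) (7,129/7)]
2. After x ≤ 19: [(7,0) (8,0) (18,16) (18,19) (8,19) (7,129/7)]
3. After y ≥ 1: [(7,1) (69/8,1) (18,16) (18,19) (8,19) (7,129/7)]
4. After y ≤ 10: [(7,10) (7,1) (69/8,1) (57/4,10)]
5. Canonical ring: [(7,1) (69/8,1) (57/4,10) (7,10)]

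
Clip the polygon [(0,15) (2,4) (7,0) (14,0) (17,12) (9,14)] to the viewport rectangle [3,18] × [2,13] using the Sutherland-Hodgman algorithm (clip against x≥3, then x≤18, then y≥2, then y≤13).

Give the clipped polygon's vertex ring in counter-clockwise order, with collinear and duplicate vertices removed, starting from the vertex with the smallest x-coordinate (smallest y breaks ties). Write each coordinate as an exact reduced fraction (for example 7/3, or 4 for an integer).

Clipped polygon: [(3,16/5) (9/2,2) (29/2,2) (17,12) (13,13) (3,13)]

1. After x ≥ 3: [(3,44/3) (3,16/5) (7,0) (14,0) (17,12) (9,14)]
2. After x ≤ 18: [(3,44/3) (3,16/5) (7,0) (14,0) (17,12) (9,14)]
3. After y ≥ 2: [(3,44/3) (3,16/5) (9/2,2) (29/2,2) (17,12) (9,14)]
4. After y ≤ 13: [(3,13) (3,16/5) (9/2,2) (29/2,2) (17,12) (13,13)]
5. Canonical ring: [(3,16/5) (9/2,2) (29/2,2) (17,12) (13,13) (3,13)]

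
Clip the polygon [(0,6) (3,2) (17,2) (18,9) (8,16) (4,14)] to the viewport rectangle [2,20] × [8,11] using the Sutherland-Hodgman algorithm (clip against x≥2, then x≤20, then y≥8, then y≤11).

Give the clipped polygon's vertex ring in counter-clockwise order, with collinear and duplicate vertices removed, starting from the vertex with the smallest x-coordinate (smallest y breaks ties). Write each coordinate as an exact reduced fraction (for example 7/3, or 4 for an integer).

1. After x ≥ 2: [(2,10) (2,10/3) (3,2) (17,2) (18,9) (8,16) (4,14)]
2. After x ≤ 20: [(2,10) (2,10/3) (3,2) (17,2) (18,9) (8,16) (4,14)]
3. After y ≥ 8: [(2,10) (2,8) (125/7,8) (18,9) (8,16) (4,14)]
4. After y ≤ 11: [(5/2,11) (2,10) (2,8) (125/7,8) (18,9) (106/7,11)]
5. Canonical ring: [(2,8) (125/7,8) (18,9) (106/7,11) (5/2,11) (2,10)]

Clipped polygon: [(2,8) (125/7,8) (18,9) (106/7,11) (5/2,11) (2,10)]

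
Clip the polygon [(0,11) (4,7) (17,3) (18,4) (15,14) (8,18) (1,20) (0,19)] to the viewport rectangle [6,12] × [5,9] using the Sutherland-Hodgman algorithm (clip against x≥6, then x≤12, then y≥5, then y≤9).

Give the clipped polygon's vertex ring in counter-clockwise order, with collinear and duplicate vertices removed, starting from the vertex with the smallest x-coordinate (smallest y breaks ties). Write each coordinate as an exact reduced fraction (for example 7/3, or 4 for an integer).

Clipped polygon: [(6,83/13) (21/2,5) (12,5) (12,9) (6,9)]

1. After x ≥ 6: [(6,83/13) (17,3) (18,4) (15,14) (8,18) (6,130/7)]
2. After x ≤ 12: [(6,83/13) (12,59/13) (12,110/7) (8,18) (6,130/7)]
3. After y ≥ 5: [(6,83/13) (21/2,5) (12,5) (12,110/7) (8,18) (6,130/7)]
4. After y ≤ 9: [(6,9) (6,83/13) (21/2,5) (12,5) (12,9)]
5. Canonical ring: [(6,83/13) (21/2,5) (12,5) (12,9) (6,9)]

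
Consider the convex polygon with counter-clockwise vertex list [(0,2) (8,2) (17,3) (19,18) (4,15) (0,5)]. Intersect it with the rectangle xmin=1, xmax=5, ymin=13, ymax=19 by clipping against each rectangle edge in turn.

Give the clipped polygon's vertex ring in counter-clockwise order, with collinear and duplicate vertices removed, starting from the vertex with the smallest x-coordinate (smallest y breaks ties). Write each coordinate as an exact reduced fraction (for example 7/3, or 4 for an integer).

Clipped polygon: [(16/5,13) (5,13) (5,76/5) (4,15)]

1. After x ≥ 1: [(1,2) (8,2) (17,3) (19,18) (4,15) (1,15/2)]
2. After x ≤ 5: [(1,2) (5,2) (5,76/5) (4,15) (1,15/2)]
3. After y ≥ 13: [(5,13) (5,76/5) (4,15) (16/5,13)]
4. After y ≤ 19: [(5,13) (5,76/5) (4,15) (16/5,13)]
5. Canonical ring: [(16/5,13) (5,13) (5,76/5) (4,15)]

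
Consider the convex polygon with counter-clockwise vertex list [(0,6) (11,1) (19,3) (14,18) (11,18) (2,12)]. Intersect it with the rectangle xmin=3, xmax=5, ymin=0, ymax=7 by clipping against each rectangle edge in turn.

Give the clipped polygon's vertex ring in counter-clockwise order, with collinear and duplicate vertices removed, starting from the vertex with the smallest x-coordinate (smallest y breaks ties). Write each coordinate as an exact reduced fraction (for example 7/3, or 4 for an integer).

1. After x ≥ 3: [(3,51/11) (11,1) (19,3) (14,18) (11,18) (3,38/3)]
2. After x ≤ 5: [(3,51/11) (5,41/11) (5,14) (3,38/3)]
3. After y ≥ 0: [(3,51/11) (5,41/11) (5,14) (3,38/3)]
4. After y ≤ 7: [(3,7) (3,51/11) (5,41/11) (5,7)]
5. Canonical ring: [(3,51/11) (5,41/11) (5,7) (3,7)]

Clipped polygon: [(3,51/11) (5,41/11) (5,7) (3,7)]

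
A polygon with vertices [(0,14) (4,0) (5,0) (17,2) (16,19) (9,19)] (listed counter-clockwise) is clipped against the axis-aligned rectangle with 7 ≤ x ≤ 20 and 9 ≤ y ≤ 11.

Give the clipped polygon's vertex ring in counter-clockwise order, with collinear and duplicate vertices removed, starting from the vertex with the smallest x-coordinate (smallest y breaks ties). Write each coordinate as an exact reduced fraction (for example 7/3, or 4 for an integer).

Clipped polygon: [(7,9) (282/17,9) (280/17,11) (7,11)]

1. After x ≥ 7: [(7,161/9) (7,1/3) (17,2) (16,19) (9,19)]
2. After x ≤ 20: [(7,161/9) (7,1/3) (17,2) (16,19) (9,19)]
3. After y ≥ 9: [(7,161/9) (7,9) (282/17,9) (16,19) (9,19)]
4. After y ≤ 11: [(7,11) (7,9) (282/17,9) (280/17,11)]
5. Canonical ring: [(7,9) (282/17,9) (280/17,11) (7,11)]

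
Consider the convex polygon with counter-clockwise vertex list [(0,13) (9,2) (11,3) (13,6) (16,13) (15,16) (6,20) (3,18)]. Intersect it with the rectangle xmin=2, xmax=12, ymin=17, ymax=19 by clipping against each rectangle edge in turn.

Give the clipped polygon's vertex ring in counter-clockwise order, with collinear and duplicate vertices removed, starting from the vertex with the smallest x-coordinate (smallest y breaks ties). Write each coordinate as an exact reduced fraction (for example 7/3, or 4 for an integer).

1. After x ≥ 2: [(2,49/3) (2,95/9) (9,2) (11,3) (13,6) (16,13) (15,16) (6,20) (3,18)]
2. After x ≤ 12: [(2,49/3) (2,95/9) (9,2) (11,3) (12,9/2) (12,52/3) (6,20) (3,18)]
3. After y ≥ 17: [(12/5,17) (12,17) (12,52/3) (6,20) (3,18)]
4. After y ≤ 19: [(12/5,17) (12,17) (12,52/3) (33/4,19) (9/2,19) (3,18)]
5. Canonical ring: [(12/5,17) (12,17) (12,52/3) (33/4,19) (9/2,19) (3,18)]

Clipped polygon: [(12/5,17) (12,17) (12,52/3) (33/4,19) (9/2,19) (3,18)]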